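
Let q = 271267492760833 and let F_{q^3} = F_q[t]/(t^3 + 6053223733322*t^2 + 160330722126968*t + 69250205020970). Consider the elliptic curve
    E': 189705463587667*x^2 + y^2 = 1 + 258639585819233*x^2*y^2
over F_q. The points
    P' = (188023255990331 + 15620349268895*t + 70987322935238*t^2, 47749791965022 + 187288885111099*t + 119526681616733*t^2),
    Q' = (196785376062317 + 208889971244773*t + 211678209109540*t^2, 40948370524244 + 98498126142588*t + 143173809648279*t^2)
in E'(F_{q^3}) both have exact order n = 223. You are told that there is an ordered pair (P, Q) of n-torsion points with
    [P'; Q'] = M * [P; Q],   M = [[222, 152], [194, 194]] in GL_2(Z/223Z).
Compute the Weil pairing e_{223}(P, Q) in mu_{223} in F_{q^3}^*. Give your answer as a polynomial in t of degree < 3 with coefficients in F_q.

787630368990 + 199664132633935*t + 223189868395529*t^2

Under M = [[222,152],[194,194]] in GL_2(Z/223), e_{223}(P',Q') = e_{223}(P,Q)^(222*194-152*194 mod 223).
det(M) mod 223 = 200; its inverse in (Z/223)^* is 126 (check: 200*126 mod 223 = 1).
Edwards->Montgomery: u=(1+y)/(1-y), v=u/x -> 249410996297271v^2=u^3+220193995878139u^2+u; then x_W=118400215822525u+74724174901150: y^2=x^3+72471335135464*x+33119108894545.
Double-and-add over 11011111: 8-1 doublings, 7-1 additions; each step l_{T,T}/v_{2T} or l_{T,P'}/v at Q'+S for random S.
e_{223}(P',Q') = 96728552942922 + 139384452024311*t + 257233118315634*t^2.
Raise to 126: e(P,Q) = 787630368990 + 199664132633935*t + 223189868395529*t^2 in mu_{223}.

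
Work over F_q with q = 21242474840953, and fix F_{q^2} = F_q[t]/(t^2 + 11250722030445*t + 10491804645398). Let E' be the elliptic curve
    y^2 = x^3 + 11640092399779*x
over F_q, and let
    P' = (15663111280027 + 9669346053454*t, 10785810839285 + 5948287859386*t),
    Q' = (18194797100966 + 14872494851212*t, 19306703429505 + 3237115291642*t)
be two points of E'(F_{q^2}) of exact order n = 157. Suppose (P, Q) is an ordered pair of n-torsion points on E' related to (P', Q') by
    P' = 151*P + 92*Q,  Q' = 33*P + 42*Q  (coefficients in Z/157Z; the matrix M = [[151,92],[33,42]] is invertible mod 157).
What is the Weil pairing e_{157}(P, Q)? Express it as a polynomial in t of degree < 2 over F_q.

8608437237100 + 3834456039142*t

The 157-Weil pairing on E[157] over F_{21242474840953} is alternating-bilinear: e_{157}(P',Q') = e_{157}(P,Q)^det(M).
So e_{157}(P,Q) = e_{157}(P',Q')^{35}, since 9*35 = 1 mod 157.
n = 157 = (10011101)_2 (8 bits, wt 5); accumulate f_{157,P'}(Q'+S)/f_{157,P'}(S) along the 7-step ladder.
Miller gives e_{157}(P',Q') = 5596235705433 + 9916263355433*t in F_{21242474840953^2}.
e_{157}(P,Q) = (5596235705433 + 9916263355433*t)^{35} = 8608437237100 + 3834456039142*t.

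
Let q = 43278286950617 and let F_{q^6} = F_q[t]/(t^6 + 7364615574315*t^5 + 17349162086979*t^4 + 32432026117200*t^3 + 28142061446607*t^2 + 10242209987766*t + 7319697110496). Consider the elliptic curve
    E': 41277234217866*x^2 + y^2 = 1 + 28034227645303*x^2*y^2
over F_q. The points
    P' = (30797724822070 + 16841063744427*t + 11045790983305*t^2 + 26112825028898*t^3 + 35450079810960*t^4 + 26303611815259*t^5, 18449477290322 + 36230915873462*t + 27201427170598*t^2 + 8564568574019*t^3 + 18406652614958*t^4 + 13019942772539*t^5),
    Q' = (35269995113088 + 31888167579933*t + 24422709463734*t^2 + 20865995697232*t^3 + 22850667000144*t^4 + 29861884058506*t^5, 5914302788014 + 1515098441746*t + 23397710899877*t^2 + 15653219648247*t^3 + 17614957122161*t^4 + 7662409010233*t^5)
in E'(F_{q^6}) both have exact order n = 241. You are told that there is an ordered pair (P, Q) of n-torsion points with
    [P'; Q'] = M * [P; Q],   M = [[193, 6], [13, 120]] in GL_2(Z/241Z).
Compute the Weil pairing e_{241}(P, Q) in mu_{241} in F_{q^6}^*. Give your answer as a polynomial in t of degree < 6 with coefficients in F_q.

31372645294927 + 29262768342718*t + 2852776606754*t^2 + 26032429292061*t^3 + 13237728475839*t^4 + 31437912764226*t^5

Alternating bilinearity on E[241] (values in mu_{241} in F_{43278286950617^6}) gives e(P',Q') = e(P,Q)^det(M).
Inverting 187 mod 241: 58. Thus e_{241}(P,Q) = e(P',Q')^{58}.
Edwards a_E,d_E -> Montgomery A=37208968852414,B=5038715275264 -> Weierstrass 4594994386449,32186794063130 via alpha=18764958135631,beta=14130323380795.
Build f_{241,P'} and f_{241,Q'} via the 8-bit ladder of 241=11110001_2; evaluate at shifted divisors; quotient in F_{43278286950617^6}.
e_{241}(P',Q') = 19895267982952 + 23313897181640*t + 35866591758310*t^2 + 6131122059120*t^3 + 39570660390109*t^4 + 16433536026407*t^5.
Hence e(P,Q) = 31372645294927 + 29262768342718*t + 2852776606754*t^2 + 26032429292061*t^3 + 13237728475839*t^4 + 31437912764226*t^5 in F_{43278286950617^6}^*.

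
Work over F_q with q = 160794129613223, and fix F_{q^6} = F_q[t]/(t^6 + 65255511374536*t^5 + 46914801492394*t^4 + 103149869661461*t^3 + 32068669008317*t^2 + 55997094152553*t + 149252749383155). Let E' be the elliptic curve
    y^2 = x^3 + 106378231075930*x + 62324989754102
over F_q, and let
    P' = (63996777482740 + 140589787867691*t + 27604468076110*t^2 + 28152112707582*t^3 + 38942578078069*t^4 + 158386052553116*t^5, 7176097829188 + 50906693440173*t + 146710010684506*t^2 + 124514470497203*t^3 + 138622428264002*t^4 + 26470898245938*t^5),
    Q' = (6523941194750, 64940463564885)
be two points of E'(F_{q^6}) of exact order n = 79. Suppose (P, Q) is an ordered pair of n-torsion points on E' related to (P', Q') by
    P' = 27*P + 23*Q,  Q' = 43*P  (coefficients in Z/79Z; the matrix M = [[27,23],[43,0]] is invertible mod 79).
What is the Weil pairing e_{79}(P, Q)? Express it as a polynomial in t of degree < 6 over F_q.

93334440940895 + 35984495477602*t + 116583777808704*t^2 + 143775026142629*t^3 + 21881850510006*t^4 + 110138786090501*t^5

The 79-Weil pairing on E[79] over F_{160794129613223} is alternating-bilinear: e_{79}(P',Q') = e_{79}(P,Q)^det(M).
Inverting 38 mod 79: 52. Thus e_{79}(P,Q) = e(P',Q')^{52}.
Run Miller on y^2=x^3+106378231075930*x+62324989754102 over F_{160794129613223}: ladder 1001111 (7 bits); e = f_P(D_Q)/f_Q(D_P).
f_P(D_Q)/f_Q(D_P) = 90017669755131 + 134708605365577*t + 57952711125976*t^2 + 121093726072219*t^3 + 21763406970706*t^4 + 157217202908453*t^5.
(90017669755131 + 134708605365577*t + 57952711125976*t^2 + 121093726072219*t^3 + 21763406970706*t^4 + 157217202908453*t^5)^{52} mod (160794129613223,f) = 93334440940895 + 35984495477602*t + 116583777808704*t^2 + 143775026142629*t^3 + 21881850510006*t^4 + 110138786090501*t^5.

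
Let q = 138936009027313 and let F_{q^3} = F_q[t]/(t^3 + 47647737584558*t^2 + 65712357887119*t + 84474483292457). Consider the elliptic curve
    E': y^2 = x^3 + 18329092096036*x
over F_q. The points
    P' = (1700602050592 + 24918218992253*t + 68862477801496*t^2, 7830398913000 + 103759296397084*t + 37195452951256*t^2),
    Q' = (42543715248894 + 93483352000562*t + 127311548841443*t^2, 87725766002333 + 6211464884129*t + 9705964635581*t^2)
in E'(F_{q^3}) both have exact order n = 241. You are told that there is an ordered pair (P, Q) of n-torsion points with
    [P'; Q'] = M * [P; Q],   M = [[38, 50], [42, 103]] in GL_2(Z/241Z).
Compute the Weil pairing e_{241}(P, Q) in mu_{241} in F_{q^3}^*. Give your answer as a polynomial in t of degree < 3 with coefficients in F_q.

Under M = [[38,50],[42,103]] in GL_2(Z/241), e_{241}(P',Q') = e_{241}(P,Q)^(38*103-50*42 mod 241).
38*103 - 50*42 = 1814; reduced mod 241: det = 127, inverse 167.
Run Miller on y^2=x^3+18329092096036*x over F_{138936009027313}: ladder 11110001 (8 bits); e = f_P(D_Q)/f_Q(D_P).
Miller gives e_{241}(P',Q') = 48743114998236 + 107636891282271*t + 18202022935270*t^2 in F_{138936009027313^3}.
(48743114998236 + 107636891282271*t + 18202022935270*t^2)^{167} mod (138936009027313,f) = 7861173897185 + 105857950395842*t + 129467989846275*t^2.

7861173897185 + 105857950395842*t + 129467989846275*t^2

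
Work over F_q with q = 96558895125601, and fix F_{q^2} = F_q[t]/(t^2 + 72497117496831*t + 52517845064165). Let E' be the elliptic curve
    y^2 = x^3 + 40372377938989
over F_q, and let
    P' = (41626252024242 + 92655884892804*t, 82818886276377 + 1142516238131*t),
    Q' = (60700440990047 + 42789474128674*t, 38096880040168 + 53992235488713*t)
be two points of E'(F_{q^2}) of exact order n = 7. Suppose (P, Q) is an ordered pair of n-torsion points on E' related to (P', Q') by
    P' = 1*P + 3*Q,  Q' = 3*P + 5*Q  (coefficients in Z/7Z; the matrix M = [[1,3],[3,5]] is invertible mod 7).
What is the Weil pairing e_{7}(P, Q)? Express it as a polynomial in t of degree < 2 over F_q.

The 7-Weil pairing on E[7] over F_{96558895125601} is alternating-bilinear: e_{7}(P',Q') = e_{7}(P,Q)^det(M).
Inverting 3 mod 7: 5. Thus e_{7}(P,Q) = e(P',Q')^{5}.
Double-and-add over 111: 3-1 doublings, 3-1 additions; each step l_{T,T}/v_{2T} or l_{T,P'}/v at Q'+S for random S.
Miller gives e_{7}(P',Q') = 61881759100691 + 20880045431485*t in F_{96558895125601^2}.
Raise to 5: e(P,Q) = 56952774043076 + 60919671430085*t in mu_{7}.

56952774043076 + 60919671430085*t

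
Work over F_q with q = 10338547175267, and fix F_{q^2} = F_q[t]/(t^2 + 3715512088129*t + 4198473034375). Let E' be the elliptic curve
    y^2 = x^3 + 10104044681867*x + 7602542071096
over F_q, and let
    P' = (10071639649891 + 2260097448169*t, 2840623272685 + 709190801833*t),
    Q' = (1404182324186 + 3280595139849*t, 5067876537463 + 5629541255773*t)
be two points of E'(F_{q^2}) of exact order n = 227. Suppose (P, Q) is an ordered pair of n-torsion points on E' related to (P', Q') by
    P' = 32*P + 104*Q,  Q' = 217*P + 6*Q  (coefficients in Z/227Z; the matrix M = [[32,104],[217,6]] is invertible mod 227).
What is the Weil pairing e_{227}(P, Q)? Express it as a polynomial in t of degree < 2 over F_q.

Alternating bilinearity on E[227] (values in mu_{227} in F_{10338547175267^2}) gives e(P',Q') = e(P,Q)^det(M).
det M = 32*6 - 104*217 = -22376 = 97 (mod 227); 97^{-1} = 110 (mod 227).
Miller loop for e_{227} over F_{10338547175267^2}: bits of 227 = 11100011; 7 double steps + 4 add steps, l/v at each.
e_{227}(P',Q') = 5205806979356 + 2913874856294*t.
Raise to 110: e(P,Q) = 9667173088062 + 8864847964969*t in mu_{227}.

9667173088062 + 8864847964969*t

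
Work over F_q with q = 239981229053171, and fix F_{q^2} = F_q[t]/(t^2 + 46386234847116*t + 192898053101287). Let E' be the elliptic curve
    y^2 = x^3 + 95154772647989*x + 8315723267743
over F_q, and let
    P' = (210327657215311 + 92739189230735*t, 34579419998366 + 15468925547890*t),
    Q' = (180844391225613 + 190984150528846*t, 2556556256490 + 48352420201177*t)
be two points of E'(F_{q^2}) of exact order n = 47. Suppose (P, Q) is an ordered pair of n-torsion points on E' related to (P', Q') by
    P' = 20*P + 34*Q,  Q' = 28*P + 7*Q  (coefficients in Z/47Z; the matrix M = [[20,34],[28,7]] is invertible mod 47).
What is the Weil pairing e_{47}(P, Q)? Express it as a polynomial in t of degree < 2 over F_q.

Under M = [[20,34],[28,7]] in GL_2(Z/47), e_{47}(P',Q') = e_{47}(P,Q)^(20*7-34*28 mod 47).
20*7 - 34*28 = -812; reduced mod 47: det = 34, inverse 18.
Build f_{47,P'} and f_{47,Q'} via the 6-bit ladder of 47=101111_2; evaluate at shifted divisors; quotient in F_{239981229053171^2}.
Result: e(P',Q') = 71414811270532 + 236201260475011*t.
Finally e_{47}(P,Q) = 103090104531789 + 842565010023*t.

103090104531789 + 842565010023*t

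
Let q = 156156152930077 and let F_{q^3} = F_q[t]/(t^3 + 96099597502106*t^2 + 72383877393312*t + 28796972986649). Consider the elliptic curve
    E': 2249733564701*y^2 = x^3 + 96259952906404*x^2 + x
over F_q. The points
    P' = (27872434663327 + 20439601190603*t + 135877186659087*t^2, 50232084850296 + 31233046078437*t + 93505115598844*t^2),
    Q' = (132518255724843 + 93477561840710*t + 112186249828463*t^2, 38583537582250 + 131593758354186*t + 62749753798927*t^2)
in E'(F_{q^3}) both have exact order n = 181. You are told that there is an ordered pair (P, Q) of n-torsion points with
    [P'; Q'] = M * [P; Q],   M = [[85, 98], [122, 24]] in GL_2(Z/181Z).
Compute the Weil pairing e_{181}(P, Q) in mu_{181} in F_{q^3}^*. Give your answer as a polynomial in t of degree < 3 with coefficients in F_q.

29006694336754 + 78547138852577*t + 29634888336718*t^2

The 181-Weil pairing on E[181] over F_{156156152930077} is alternating-bilinear: e_{181}(P',Q') = e_{181}(P,Q)^det(M).
Hence e(P,Q) = e(P',Q')^{65} where 65 = 39^{-1} mod 181.
Montgomery->Weierstrass: x_W = 10853433054371*x+11237149361984, y_W=10853433054371*y on F_{156156152930077}; lands on y^2=x^3+58159358140439*x+114888999741891.
8-bit Miller (10110101) on E'/F_{156156152930077} with a'=58159358140439, b'=114888999741891: accumulate tangent/chord ratios at Q'+S and P'+S'.
Result: e(P',Q') = 14941007391865 + 108505144528662*t + 94829781485045*t^2.
Finally e_{181}(P,Q) = 29006694336754 + 78547138852577*t + 29634888336718*t^2.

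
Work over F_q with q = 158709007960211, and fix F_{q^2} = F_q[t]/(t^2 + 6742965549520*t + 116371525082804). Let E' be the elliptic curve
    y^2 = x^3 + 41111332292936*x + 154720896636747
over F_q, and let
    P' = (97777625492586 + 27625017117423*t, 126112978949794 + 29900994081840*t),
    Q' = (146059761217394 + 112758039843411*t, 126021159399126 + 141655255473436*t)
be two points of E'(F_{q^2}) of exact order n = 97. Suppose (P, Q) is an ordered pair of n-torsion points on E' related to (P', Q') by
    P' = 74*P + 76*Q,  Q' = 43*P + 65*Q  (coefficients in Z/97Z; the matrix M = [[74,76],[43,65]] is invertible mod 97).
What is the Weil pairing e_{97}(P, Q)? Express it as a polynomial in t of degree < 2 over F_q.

134331612488815 + 107567520372519*t

Under M = [[74,76],[43,65]] in GL_2(Z/97), e_{97}(P',Q') = e_{97}(P,Q)^(74*65-76*43 mod 97).
Hence e(P,Q) = e(P',Q')^{29} where 29 = 87^{-1} mod 97.
Double-and-add over 1100001: 7-1 doublings, 3-1 additions; each step l_{T,T}/v_{2T} or l_{T,P'}/v at Q'+S for random S.
f_P(D_Q)/f_Q(D_P) = 142244259944739 + 124736107489837*t.
(142244259944739 + 124736107489837*t)^{29} mod (158709007960211,f) = 134331612488815 + 107567520372519*t.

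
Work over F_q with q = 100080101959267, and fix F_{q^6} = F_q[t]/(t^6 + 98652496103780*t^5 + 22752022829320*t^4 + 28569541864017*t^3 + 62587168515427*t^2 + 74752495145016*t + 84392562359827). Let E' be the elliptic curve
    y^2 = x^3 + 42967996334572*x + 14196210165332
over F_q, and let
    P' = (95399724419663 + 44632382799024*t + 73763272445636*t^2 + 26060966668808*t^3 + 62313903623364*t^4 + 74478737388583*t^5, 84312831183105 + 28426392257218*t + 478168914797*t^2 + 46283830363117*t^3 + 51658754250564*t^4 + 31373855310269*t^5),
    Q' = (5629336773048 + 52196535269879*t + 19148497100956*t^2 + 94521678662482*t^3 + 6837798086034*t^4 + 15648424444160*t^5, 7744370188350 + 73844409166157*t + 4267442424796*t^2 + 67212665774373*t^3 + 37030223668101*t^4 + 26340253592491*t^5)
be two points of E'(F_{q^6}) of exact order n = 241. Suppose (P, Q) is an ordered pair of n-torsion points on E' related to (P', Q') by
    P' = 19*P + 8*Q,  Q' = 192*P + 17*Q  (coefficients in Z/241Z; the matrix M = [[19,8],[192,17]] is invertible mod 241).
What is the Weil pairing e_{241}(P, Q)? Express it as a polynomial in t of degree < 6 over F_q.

28022286059564 + 83507964179196*t + 70128693506692*t^2 + 35429680076372*t^3 + 77568887037719*t^4 + 6192646903079*t^5

Alternating bilinearity on E[241] (values in mu_{241} in F_{100080101959267^6}) gives e(P',Q') = e(P,Q)^det(M).
det(M) mod 241 = 233; its inverse in (Z/241)^* is 30 (check: 233*30 mod 241 = 1).
Run Miller on y^2=x^3+42967996334572*x+14196210165332 over F_{100080101959267}: ladder 11110001 (8 bits); e = f_P(D_Q)/f_Q(D_P).
e_{241}(P',Q') = 55615293706165 + 5111041774764*t + 90612250314530*t^2 + 17370089787124*t^3 + 41209553792147*t^4 + 46230650263243*t^5.
Raise to 30: e(P,Q) = 28022286059564 + 83507964179196*t + 70128693506692*t^2 + 35429680076372*t^3 + 77568887037719*t^4 + 6192646903079*t^5 in mu_{241}.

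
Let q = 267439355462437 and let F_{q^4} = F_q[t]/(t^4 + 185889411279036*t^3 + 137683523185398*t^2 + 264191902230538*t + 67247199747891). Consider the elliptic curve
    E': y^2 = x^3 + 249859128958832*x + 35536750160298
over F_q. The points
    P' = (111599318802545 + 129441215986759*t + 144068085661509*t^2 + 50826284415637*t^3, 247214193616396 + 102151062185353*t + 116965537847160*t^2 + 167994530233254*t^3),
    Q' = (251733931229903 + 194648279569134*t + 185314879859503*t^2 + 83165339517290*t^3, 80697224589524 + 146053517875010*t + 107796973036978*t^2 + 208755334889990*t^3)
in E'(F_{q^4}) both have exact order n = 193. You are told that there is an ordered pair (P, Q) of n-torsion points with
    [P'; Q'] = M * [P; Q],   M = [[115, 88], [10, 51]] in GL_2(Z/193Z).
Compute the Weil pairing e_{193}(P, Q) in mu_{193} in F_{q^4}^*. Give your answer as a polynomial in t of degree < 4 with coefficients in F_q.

The 193-Weil pairing on E[193] over F_{267439355462437} is alternating-bilinear: e_{193}(P',Q') = e_{193}(P,Q)^det(M).
So e_{193}(P,Q) = e_{193}(P',Q')^{76}, since 160*76 = 1 mod 193.
Build f_{193,P'} and f_{193,Q'} via the 8-bit ladder of 193=11000001_2; evaluate at shifted divisors; quotient in F_{267439355462437^4}.
So e_{193}(P',Q') = 186793433403508 + 5356743130500*t + 201315299347808*t^2 + 180627883134414*t^3.
Raise to 76: e(P,Q) = 112679240996812 + 261954921889452*t + 229431906952038*t^2 + 143534738252891*t^3 in mu_{193}.

112679240996812 + 261954921889452*t + 229431906952038*t^2 + 143534738252891*t^3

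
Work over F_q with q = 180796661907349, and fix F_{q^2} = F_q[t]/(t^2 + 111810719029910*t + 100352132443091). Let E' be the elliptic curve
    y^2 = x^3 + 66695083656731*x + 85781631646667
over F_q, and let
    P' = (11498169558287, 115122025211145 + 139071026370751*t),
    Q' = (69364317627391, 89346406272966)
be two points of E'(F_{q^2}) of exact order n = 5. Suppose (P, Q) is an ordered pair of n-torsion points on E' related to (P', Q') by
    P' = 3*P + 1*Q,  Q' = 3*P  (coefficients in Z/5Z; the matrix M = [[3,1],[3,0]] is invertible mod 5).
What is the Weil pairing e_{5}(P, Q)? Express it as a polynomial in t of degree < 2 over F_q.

66988359493053 + 151878149492487*t

Alternating bilinearity on E[5] (values in mu_{5} in F_{180796661907349^2}) gives e(P',Q') = e(P,Q)^det(M).
Hence e(P,Q) = e(P',Q')^{3} where 3 = 2^{-1} mod 5.
Build f_{5,P'} and f_{5,Q'} via the 3-bit ladder of 5=101_2; evaluate at shifted divisors; quotient in F_{180796661907349^2}.
Result: e(P',Q') = 34986917255382 + 73268417021521*t.
Raise to 3: e(P,Q) = 66988359493053 + 151878149492487*t in mu_{5}.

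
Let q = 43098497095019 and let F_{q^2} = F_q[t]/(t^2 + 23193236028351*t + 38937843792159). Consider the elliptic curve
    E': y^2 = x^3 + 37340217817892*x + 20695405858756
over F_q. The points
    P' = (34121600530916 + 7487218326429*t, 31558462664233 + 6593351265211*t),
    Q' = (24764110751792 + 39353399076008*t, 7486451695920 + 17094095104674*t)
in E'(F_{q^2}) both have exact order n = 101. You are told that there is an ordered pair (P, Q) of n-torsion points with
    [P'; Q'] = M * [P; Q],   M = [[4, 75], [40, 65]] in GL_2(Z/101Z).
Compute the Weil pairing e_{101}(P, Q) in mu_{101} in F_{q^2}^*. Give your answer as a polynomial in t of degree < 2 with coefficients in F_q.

Alternating bilinearity on E[101] (values in mu_{101} in F_{43098497095019^2}) gives e(P',Q') = e(P,Q)^det(M).
det(M) mod 101 = 88; its inverse in (Z/101)^* is 31 (check: 88*31 mod 101 = 1).
Miller loop for e_{101} over F_{43098497095019^2}: bits of 101 = 1100101; 6 double steps + 3 add steps, l/v at each.
e_{101}(P',Q') = 35241932050240 + 31220515608939*t.
Finally e_{101}(P,Q) = 13187007369912 + 10426241335766*t.

13187007369912 + 10426241335766*t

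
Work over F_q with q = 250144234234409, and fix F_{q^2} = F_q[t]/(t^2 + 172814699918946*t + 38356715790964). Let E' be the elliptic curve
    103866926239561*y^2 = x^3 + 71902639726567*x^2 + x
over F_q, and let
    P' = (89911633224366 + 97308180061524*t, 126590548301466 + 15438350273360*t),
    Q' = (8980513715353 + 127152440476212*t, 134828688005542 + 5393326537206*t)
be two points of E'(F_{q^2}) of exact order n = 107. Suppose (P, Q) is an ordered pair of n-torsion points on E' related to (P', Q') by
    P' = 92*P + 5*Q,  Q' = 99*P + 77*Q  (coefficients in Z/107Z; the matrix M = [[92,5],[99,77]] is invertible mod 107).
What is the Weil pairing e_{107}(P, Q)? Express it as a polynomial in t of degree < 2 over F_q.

Under M = [[92,5],[99,77]] in GL_2(Z/107), e_{107}(P',Q') = e_{107}(P,Q)^(92*77-5*99 mod 107).
Inverting 62 mod 107: 19. Thus e_{107}(P,Q) = e(P',Q')^{19}.
Montgomery->Weierstrass: x_W = 74386098539827*x+148784194710408, y_W=74386098539827*y on F_{250144234234409}; lands on y^2=x^3+129671481998535*x+83264046217299.
7-bit Miller (1101011) on E'/F_{250144234234409} with a'=129671481998535, b'=83264046217299: accumulate tangent/chord ratios at Q'+S and P'+S'.
So e_{107}(P',Q') = 213100723202847 + 26328418768772*t.
e_{107}(P,Q) = (213100723202847 + 26328418768772*t)^{19} = 168071643702059 + 152423056023773*t.

168071643702059 + 152423056023773*t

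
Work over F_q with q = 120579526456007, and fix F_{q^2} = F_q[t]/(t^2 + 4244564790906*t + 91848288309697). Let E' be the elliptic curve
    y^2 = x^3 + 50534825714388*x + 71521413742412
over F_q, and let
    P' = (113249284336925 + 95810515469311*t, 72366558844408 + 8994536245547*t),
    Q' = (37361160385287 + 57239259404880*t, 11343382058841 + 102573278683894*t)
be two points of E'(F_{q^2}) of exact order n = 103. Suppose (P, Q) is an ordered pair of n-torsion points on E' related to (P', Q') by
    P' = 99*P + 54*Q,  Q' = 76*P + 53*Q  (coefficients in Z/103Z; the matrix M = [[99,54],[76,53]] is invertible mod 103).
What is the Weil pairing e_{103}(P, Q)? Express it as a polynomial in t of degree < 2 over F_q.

120305522257772 + 60035526071535*t

e_{103}(aP+bQ,cP+dQ) = e_{103}(P,Q)^(ad-bc); with (a,b,c,d)=(99,54,76,53) this gives the det-103 law.
det M = 99*53 - 54*76 = 1143 = 10 (mod 103); 10^{-1} = 31 (mod 103).
Miller loop for e_{103} over F_{120579526456007^2}: bits of 103 = 1100111; 6 double steps + 4 add steps, l/v at each.
f_P(D_Q)/f_Q(D_P) = 55675165717211 + 34165757448942*t.
(55675165717211 + 34165757448942*t)^{31} mod (120579526456007,f) = 120305522257772 + 60035526071535*t.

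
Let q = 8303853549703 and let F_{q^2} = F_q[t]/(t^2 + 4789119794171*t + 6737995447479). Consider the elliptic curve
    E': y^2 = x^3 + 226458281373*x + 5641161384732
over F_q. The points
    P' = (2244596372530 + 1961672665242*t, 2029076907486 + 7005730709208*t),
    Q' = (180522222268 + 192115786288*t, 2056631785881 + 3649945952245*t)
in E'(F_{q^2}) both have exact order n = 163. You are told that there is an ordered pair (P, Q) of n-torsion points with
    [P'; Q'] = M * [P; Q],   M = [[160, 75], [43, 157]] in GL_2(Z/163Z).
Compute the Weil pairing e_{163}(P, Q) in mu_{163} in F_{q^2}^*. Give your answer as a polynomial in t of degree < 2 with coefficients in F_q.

Alternating bilinearity on E[163] (values in mu_{163} in F_{8303853549703^2}) gives e(P',Q') = e(P,Q)^det(M).
So e_{163}(P,Q) = e_{163}(P',Q')^{40}, since 53*40 = 1 mod 163.
Double-and-add over 10100011: 8-1 doublings, 4-1 additions; each step l_{T,T}/v_{2T} or l_{T,P'}/v at Q'+S for random S.
Result: e(P',Q') = 337849612822 + 955154698960*t.
Thus e_{163}(P,Q) = 1465671036038 + 1541236916140*t.

1465671036038 + 1541236916140*t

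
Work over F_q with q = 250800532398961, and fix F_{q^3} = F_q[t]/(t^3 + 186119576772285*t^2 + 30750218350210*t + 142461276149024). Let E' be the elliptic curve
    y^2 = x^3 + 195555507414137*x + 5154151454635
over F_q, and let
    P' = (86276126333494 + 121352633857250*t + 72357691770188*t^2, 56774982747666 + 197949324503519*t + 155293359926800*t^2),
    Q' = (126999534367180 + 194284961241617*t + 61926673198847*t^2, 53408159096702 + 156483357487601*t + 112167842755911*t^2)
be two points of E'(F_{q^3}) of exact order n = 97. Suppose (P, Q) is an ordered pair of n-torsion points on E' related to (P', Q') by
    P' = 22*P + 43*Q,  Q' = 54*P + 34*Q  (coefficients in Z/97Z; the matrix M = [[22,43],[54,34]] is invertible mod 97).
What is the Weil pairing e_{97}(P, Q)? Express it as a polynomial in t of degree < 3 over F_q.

Alternating bilinearity on E[97] (values in mu_{97} in F_{250800532398961^3}) gives e(P',Q') = e(P,Q)^det(M).
det M = 22*34 - 43*54 = -1574 = 75 (mod 97); 75^{-1} = 22 (mod 97).
Run Miller on y^2=x^3+195555507414137*x+5154151454635 over F_{250800532398961}: ladder 1100001 (7 bits); e = f_P(D_Q)/f_Q(D_P).
Result: e(P',Q') = 210026168802538 + 207869168790486*t + 108079342229817*t^2.
Thus e_{97}(P,Q) = 145557975334209 + 166813064542325*t + 8355529853055*t^2.

145557975334209 + 166813064542325*t + 8355529853055*t^2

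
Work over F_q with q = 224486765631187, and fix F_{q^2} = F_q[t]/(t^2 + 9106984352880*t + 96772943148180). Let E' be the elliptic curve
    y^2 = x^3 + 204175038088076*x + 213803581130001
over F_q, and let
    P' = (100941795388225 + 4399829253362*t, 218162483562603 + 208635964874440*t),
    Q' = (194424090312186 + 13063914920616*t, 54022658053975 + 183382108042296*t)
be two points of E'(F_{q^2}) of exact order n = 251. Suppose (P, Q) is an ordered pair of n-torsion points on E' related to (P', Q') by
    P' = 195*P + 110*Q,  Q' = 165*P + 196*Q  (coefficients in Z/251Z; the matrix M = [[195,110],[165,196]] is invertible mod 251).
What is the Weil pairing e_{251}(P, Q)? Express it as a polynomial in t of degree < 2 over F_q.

14909968318407 + 67616776743735*t

The 251-Weil pairing on E[251] over F_{224486765631187} is alternating-bilinear: e_{251}(P',Q') = e_{251}(P,Q)^det(M).
So e_{251}(P,Q) = e_{251}(P',Q')^{25}, since 241*25 = 1 mod 251.
Build f_{251,P'} and f_{251,Q'} via the 8-bit ladder of 251=11111011_2; evaluate at shifted divisors; quotient in F_{224486765631187^2}.
Result: e(P',Q') = 12776897389550 + 197034452870631*t.
(12776897389550 + 197034452870631*t)^{25} mod (224486765631187,f) = 14909968318407 + 67616776743735*t.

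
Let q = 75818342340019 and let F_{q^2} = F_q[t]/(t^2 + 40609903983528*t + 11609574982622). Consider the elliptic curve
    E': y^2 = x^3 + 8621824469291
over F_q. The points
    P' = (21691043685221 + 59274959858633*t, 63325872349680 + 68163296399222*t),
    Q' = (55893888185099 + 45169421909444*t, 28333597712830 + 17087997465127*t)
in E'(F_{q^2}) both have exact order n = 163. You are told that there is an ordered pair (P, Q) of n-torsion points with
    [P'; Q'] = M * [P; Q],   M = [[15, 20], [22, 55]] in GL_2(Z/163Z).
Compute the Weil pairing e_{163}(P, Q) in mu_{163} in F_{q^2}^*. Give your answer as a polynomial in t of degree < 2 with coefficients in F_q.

Since e_{163}(P,P)=e_{163}(Q,Q)=1 and e_{163}(Q,P)=e_{163}(P,Q)^{-1}, expanding e_{163}(15*P + 20*Q,22*P + 55*Q) leaves e(P,Q)^det(M).
det(M) mod 163 = 59; its inverse in (Z/163)^* is 105 (check: 59*105 mod 163 = 1).
n = 163 = (10100011)_2 (8 bits, wt 4); accumulate f_{163,P'}(Q'+S)/f_{163,P'}(S) along the 7-step ladder.
So e_{163}(P',Q') = 34390315344031 + 30189328990105*t.
Thus e_{163}(P,Q) = 48050857764147 + 26005082356588*t.

48050857764147 + 26005082356588*t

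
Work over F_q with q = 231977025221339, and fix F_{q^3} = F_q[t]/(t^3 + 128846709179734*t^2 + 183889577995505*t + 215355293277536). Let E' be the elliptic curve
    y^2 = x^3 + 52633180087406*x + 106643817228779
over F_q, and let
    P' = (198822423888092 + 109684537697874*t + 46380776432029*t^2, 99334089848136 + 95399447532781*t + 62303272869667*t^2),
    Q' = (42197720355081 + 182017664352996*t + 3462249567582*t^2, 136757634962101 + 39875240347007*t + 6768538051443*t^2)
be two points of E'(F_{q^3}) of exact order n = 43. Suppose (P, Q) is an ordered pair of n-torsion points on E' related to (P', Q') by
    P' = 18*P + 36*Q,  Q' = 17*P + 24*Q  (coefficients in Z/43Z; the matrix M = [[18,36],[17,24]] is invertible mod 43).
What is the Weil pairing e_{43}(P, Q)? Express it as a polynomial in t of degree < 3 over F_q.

e_{43}(aP+bQ,cP+dQ) = e_{43}(P,Q)^(ad-bc); with (a,b,c,d)=(18,36,17,24) this gives the det-43 law.
Hence e(P,Q) = e(P',Q')^{16} where 16 = 35^{-1} mod 43.
Miller loop for e_{43} over F_{231977025221339^3}: bits of 43 = 101011; 5 double steps + 3 add steps, l/v at each.
f_P(D_Q)/f_Q(D_P) = 231747890657665 + 47569895472036*t + 20171440890159*t^2.
Raise to 16: e(P,Q) = 167054808420158 + 119826546714*t + 142015547792495*t^2 in mu_{43}.

167054808420158 + 119826546714*t + 142015547792495*t^2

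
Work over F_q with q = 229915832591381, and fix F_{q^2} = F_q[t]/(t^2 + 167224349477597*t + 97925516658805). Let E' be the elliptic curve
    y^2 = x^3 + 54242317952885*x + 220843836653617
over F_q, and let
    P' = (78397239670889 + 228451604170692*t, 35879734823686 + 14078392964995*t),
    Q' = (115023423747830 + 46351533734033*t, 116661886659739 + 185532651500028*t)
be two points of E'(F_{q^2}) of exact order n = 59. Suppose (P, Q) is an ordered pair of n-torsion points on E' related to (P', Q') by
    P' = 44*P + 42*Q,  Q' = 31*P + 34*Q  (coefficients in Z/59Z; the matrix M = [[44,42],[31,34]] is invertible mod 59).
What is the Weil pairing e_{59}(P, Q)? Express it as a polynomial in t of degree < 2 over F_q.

25848754050167 + 16963642639050*t

Alternating bilinearity on E[59] (values in mu_{59} in F_{229915832591381^2}) gives e(P',Q') = e(P,Q)^det(M).
44*34 - 42*31 = 194; reduced mod 59: det = 17, inverse 7.
Build f_{59,P'} and f_{59,Q'} via the 6-bit ladder of 59=111011_2; evaluate at shifted divisors; quotient in F_{229915832591381^2}.
The quotient is 156416156780716 + 142157207949215*t.
(156416156780716 + 142157207949215*t)^{7} mod (229915832591381,f) = 25848754050167 + 16963642639050*t.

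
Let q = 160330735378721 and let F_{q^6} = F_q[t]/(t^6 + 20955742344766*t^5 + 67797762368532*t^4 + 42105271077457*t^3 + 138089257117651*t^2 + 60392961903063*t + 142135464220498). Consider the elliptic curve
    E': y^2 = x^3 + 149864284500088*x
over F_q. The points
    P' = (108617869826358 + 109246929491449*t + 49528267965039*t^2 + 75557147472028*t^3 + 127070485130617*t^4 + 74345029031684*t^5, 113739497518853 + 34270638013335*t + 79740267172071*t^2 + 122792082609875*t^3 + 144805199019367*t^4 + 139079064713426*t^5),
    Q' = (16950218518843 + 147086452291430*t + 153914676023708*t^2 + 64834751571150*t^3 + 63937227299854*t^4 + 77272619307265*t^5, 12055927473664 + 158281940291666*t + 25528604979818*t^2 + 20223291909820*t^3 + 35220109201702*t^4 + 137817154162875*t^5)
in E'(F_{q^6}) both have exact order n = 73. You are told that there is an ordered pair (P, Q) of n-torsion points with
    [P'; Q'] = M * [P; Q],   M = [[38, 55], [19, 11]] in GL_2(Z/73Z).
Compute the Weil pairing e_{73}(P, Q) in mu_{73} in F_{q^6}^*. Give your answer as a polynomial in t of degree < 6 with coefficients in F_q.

Under M = [[38,55],[19,11]] in GL_2(Z/73), e_{73}(P',Q') = e_{73}(P,Q)^(38*11-55*19 mod 73).
Hence e(P,Q) = e(P',Q')^{56} where 56 = 30^{-1} mod 73.
Build f_{73,P'} and f_{73,Q'} via the 7-bit ladder of 73=1001001_2; evaluate at shifted divisors; quotient in F_{160330735378721^6}.
f_P(D_Q)/f_Q(D_P) = 39194521223579 + 6045889667727*t + 72995829541706*t^2 + 85076872379436*t^3 + 87767538099174*t^4 + 93611663964233*t^5.
Thus e_{73}(P,Q) = 130866984842208 + 95704526695175*t + 51267950434007*t^2 + 105732442885345*t^3 + 14541315731416*t^4 + 4043760328025*t^5.

130866984842208 + 95704526695175*t + 51267950434007*t^2 + 105732442885345*t^3 + 14541315731416*t^4 + 4043760328025*t^5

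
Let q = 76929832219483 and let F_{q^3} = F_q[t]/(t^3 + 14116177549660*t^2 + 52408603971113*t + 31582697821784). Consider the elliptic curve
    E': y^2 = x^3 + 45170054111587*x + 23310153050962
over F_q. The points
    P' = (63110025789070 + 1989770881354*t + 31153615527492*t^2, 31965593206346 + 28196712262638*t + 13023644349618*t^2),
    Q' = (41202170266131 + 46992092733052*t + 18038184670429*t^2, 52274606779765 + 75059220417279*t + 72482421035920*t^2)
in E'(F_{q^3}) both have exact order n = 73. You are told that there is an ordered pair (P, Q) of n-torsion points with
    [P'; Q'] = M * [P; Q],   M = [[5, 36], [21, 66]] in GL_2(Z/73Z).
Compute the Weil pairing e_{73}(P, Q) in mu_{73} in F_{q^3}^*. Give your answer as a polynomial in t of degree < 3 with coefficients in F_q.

e_{73}(aP+bQ,cP+dQ) = e_{73}(P,Q)^(ad-bc); with (a,b,c,d)=(5,36,21,66) this gives the det-73 law.
So e_{73}(P,Q) = e_{73}(P',Q')^{67}, since 12*67 = 1 mod 73.
Miller loop for e_{73} over F_{76929832219483^3}: bits of 73 = 1001001; 6 double steps + 2 add steps, l/v at each.
f_P(D_Q)/f_Q(D_P) = 56659079119078 + 45385854776603*t + 32720078784563*t^2.
Hence e(P,Q) = 48840658781851 + 2591970071221*t + 9613843058537*t^2 in F_{76929832219483^3}^*.

48840658781851 + 2591970071221*t + 9613843058537*t^2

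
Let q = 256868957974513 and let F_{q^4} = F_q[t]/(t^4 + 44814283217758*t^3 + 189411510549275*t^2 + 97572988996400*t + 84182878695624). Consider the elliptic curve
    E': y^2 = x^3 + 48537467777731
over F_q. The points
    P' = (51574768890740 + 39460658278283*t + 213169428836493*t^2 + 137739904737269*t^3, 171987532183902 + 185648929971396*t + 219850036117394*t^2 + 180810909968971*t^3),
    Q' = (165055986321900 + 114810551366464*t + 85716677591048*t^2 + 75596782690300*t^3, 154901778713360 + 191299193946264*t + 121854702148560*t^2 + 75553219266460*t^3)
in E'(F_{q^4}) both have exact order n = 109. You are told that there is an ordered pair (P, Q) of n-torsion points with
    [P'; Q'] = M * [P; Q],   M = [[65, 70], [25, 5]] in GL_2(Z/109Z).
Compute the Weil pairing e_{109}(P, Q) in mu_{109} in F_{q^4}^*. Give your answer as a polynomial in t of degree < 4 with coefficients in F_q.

117185941533842 + 243051321974274*t + 117908783608769*t^2 + 124525242365555*t^3

Since e_{109}(P,P)=e_{109}(Q,Q)=1 and e_{109}(Q,P)=e_{109}(P,Q)^{-1}, expanding e_{109}(65*P + 70*Q,25*P + 5*Q) leaves e(P,Q)^det(M).
65*5 - 70*25 = -1425; reduced mod 109: det = 101, inverse 68.
Double-and-add over 1101101: 7-1 doublings, 5-1 additions; each step l_{T,T}/v_{2T} or l_{T,P'}/v at Q'+S for random S.
So e_{109}(P',Q') = 130978446223812 + 75592746423183*t + 208749652475125*t^2 + 138766055540595*t^3.
Hence e(P,Q) = 117185941533842 + 243051321974274*t + 117908783608769*t^2 + 124525242365555*t^3 in F_{256868957974513^4}^*.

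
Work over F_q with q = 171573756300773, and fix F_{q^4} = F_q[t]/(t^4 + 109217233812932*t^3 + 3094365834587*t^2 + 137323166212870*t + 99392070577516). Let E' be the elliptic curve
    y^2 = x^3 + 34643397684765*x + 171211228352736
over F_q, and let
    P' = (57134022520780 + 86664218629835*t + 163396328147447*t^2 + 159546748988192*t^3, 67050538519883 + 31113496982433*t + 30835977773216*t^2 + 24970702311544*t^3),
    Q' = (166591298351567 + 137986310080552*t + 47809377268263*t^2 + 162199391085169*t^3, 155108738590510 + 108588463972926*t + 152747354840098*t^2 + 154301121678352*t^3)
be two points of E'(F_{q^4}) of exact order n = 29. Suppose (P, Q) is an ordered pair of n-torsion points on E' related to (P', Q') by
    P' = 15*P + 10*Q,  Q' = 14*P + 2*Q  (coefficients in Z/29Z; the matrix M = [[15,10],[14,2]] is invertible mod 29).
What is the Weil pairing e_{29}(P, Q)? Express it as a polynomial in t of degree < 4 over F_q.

The 29-Weil pairing on E[29] over F_{171573756300773} is alternating-bilinear: e_{29}(P',Q') = e_{29}(P,Q)^det(M).
15*2 - 10*14 = -110; reduced mod 29: det = 6, inverse 5.
Miller loop for e_{29} over F_{171573756300773^4}: bits of 29 = 11101; 4 double steps + 3 add steps, l/v at each.
The quotient is 41578511121181 + 51564611577089*t + 63455907137764*t^2 + 126785488040817*t^3.
e_{29}(P,Q) = (41578511121181 + 51564611577089*t + 63455907137764*t^2 + 126785488040817*t^3)^{5} = 143382659530373 + 86555966121023*t + 11167279716663*t^2 + 57986894560289*t^3.

143382659530373 + 86555966121023*t + 11167279716663*t^2 + 57986894560289*t^3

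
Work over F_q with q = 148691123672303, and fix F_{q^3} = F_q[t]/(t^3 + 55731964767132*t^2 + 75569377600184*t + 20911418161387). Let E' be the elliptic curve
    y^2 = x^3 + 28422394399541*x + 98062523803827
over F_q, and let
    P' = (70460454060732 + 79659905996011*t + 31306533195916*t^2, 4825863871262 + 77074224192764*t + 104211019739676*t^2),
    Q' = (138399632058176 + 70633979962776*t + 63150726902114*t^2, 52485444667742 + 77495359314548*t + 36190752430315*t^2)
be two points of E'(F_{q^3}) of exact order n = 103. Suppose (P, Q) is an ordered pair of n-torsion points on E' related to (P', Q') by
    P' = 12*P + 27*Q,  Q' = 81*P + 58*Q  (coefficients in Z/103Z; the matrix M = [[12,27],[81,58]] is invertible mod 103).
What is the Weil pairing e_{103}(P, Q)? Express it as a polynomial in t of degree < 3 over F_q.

Under M = [[12,27],[81,58]] in GL_2(Z/103), e_{103}(P',Q') = e_{103}(P,Q)^(12*58-27*81 mod 103).
Inverting 54 mod 103: 21. Thus e_{103}(P,Q) = e(P',Q')^{21}.
Run Miller on y^2=x^3+28422394399541*x+98062523803827 over F_{148691123672303}: ladder 1100111 (7 bits); e = f_P(D_Q)/f_Q(D_P).
Result: e(P',Q') = 60222195002738 + 116188466250844*t + 3721302602746*t^2.
(60222195002738 + 116188466250844*t + 3721302602746*t^2)^{21} mod (148691123672303,f) = 92867769375572 + 56728465210617*t + 84190524158111*t^2.

92867769375572 + 56728465210617*t + 84190524158111*t^2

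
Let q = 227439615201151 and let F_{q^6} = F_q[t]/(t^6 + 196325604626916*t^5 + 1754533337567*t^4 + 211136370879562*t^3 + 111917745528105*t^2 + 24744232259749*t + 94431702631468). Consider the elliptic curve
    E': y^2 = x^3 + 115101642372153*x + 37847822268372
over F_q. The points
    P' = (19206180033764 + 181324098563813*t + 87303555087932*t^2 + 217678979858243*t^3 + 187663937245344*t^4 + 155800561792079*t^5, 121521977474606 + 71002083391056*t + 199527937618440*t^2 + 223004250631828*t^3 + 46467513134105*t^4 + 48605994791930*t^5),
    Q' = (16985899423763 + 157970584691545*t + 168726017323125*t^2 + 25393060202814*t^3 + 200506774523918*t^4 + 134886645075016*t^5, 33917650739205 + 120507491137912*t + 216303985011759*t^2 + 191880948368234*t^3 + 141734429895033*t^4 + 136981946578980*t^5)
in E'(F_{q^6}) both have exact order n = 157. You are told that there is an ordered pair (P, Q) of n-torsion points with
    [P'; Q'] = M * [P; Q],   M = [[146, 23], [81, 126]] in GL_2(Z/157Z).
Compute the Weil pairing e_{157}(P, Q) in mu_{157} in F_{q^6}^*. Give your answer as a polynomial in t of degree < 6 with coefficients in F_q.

The 157-Weil pairing on E[157] over F_{227439615201151} is alternating-bilinear: e_{157}(P',Q') = e_{157}(P,Q)^det(M).
146*126 - 23*81 = 16533; reduced mod 157: det = 48, inverse 36.
Miller loop for e_{157} over F_{227439615201151^6}: bits of 157 = 10011101; 7 double steps + 4 add steps, l/v at each.
The quotient is 142358029962804 + 137099952525734*t + 116752974692098*t^2 + 185036022193692*t^3 + 205663747641961*t^4 + 73271949676533*t^5.
e_{157}(P,Q) = (142358029962804 + 137099952525734*t + 116752974692098*t^2 + 185036022193692*t^3 + 205663747641961*t^4 + 73271949676533*t^5)^{36} = 190503569006599 + 155358904291830*t + 171645714942756*t^2 + 14475281279407*t^3 + 196588082670920*t^4 + 221857584629720*t^5.

190503569006599 + 155358904291830*t + 171645714942756*t^2 + 14475281279407*t^3 + 196588082670920*t^4 + 221857584629720*t^5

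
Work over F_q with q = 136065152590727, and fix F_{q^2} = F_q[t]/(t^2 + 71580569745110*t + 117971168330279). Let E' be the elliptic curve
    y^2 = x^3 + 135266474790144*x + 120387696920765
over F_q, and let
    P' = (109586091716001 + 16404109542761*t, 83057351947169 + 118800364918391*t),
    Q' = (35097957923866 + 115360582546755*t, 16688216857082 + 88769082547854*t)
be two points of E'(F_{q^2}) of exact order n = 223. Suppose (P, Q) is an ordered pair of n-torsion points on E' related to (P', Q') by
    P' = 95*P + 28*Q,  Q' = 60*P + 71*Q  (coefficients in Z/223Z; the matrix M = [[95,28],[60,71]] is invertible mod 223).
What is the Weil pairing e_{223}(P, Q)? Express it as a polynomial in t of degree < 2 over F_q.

Under M = [[95,28],[60,71]] in GL_2(Z/223), e_{223}(P',Q') = e_{223}(P,Q)^(95*71-28*60 mod 223).
So e_{223}(P,Q) = e_{223}(P',Q')^{108}, since 159*108 = 1 mod 223.
Build f_{223,P'} and f_{223,Q'} via the 8-bit ladder of 223=11011111_2; evaluate at shifted divisors; quotient in F_{136065152590727^2}.
The quotient is 83261399262899 + 7267845972519*t.
Raise to 108: e(P,Q) = 89670035012453 + 108731973758448*t in mu_{223}.

89670035012453 + 108731973758448*t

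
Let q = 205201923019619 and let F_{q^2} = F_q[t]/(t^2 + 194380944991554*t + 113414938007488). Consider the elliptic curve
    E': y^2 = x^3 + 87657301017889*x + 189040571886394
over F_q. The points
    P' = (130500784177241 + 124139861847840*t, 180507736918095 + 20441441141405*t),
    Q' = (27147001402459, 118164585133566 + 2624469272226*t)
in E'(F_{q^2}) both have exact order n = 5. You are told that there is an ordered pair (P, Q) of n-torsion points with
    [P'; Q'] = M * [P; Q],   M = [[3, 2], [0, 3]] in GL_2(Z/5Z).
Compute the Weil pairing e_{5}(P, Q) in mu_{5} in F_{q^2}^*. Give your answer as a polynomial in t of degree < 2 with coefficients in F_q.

e_{5}(aP+bQ,cP+dQ) = e_{5}(P,Q)^(ad-bc); with (a,b,c,d)=(3,2,0,3) this gives the det-5 law.
3*3 - 2*0 = 9; reduced mod 5: det = 4, inverse 4.
Run Miller on y^2=x^3+87657301017889*x+189040571886394 over F_{205201923019619}: ladder 101 (3 bits); e = f_P(D_Q)/f_Q(D_P).
e_{5}(P',Q') = 144187957614182 + 177920248141586*t.
e_{5}(P,Q) = (144187957614182 + 177920248141586*t)^{4} = 135829558602324 + 27281674878033*t.

135829558602324 + 27281674878033*t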